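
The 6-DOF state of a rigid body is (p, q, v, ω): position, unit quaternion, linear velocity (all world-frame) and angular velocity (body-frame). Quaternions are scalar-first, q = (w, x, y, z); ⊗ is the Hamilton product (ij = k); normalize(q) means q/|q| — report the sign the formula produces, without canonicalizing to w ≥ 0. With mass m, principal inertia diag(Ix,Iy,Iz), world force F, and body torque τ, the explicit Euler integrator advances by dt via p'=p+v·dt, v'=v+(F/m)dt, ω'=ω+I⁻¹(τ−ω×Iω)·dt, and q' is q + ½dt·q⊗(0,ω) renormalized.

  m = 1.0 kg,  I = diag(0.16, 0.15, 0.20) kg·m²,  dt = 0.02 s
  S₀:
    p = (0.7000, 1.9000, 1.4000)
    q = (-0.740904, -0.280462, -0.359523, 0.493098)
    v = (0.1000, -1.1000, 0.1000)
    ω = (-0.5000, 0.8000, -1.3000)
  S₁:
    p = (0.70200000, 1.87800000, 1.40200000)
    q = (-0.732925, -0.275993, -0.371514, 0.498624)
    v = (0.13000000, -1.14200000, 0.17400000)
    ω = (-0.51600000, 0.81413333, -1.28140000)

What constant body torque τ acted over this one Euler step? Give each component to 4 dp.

τ = (-0.1800, 0.0800, 0.1900)

ω₁ − ω₀ = (-0.01600000, 0.01413333, 0.01860000)
gyro term ω₀×Iω₀ = (-0.0520, -0.0260, 0.0040)
applied torque τ = (-0.1800, 0.0800, 0.1900)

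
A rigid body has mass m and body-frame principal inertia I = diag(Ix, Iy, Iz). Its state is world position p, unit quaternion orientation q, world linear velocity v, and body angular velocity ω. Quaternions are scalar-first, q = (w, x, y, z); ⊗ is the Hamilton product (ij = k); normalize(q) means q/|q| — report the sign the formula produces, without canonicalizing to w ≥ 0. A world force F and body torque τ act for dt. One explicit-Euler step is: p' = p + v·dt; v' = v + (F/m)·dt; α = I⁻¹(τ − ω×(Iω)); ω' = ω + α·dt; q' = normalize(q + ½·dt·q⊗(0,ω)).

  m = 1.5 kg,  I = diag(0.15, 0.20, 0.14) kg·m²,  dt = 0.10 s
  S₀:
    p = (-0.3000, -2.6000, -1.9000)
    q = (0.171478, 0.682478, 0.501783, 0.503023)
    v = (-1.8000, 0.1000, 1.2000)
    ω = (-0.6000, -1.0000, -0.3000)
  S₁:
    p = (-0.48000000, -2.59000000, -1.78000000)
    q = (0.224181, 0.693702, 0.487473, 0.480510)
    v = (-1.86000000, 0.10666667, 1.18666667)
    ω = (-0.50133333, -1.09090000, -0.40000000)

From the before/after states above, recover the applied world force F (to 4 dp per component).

F = (-0.9000, 0.1000, -0.2000)

v₁ − v₀ = (-0.06000000, 0.00666667, -0.01333333)
F = m·Δv/dt = (-0.9000, 0.1000, -0.2000)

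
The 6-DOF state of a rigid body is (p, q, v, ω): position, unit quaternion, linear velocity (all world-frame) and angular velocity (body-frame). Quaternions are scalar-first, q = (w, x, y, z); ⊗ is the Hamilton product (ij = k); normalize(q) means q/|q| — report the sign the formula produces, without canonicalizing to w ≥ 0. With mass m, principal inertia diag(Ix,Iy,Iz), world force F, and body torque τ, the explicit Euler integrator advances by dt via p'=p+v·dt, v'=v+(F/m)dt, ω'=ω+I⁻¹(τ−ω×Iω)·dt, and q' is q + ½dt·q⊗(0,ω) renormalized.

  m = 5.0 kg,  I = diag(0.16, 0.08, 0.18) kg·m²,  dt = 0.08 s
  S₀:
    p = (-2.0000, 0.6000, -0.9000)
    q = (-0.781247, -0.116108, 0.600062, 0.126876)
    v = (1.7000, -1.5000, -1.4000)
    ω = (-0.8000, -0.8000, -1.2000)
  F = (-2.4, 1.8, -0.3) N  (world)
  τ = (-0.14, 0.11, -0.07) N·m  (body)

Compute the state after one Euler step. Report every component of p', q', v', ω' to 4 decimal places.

p' = (-1.8640, 0.4800, -1.0120)
q' = (-0.7580, -0.1156, 0.6141, 0.1869)
v' = (1.6616, -1.4712, -1.4048)
ω' = (-0.9180, -0.6708, -1.2084)

ω×(Iω) gyroscopic = (0.0960, -0.0192, -0.0512)
(τ − ω×Iω)/I = (-1.4750, 1.6150, -0.1044)
ω + α·dt = (-0.9180, -0.6708, -1.2084)
Hamilton product q⊗(0,ω) = (0.5394144, 0.0064240, 0.3841672, 1.5104324)
q + ½dt·q⊗(0,ω), renormalized = (-0.7580, -0.1156, 0.6141, 0.1869)
new position p' = (-1.8640, 0.4800, -1.0120)
v + (F/m)dt = (1.6616, -1.4712, -1.4048)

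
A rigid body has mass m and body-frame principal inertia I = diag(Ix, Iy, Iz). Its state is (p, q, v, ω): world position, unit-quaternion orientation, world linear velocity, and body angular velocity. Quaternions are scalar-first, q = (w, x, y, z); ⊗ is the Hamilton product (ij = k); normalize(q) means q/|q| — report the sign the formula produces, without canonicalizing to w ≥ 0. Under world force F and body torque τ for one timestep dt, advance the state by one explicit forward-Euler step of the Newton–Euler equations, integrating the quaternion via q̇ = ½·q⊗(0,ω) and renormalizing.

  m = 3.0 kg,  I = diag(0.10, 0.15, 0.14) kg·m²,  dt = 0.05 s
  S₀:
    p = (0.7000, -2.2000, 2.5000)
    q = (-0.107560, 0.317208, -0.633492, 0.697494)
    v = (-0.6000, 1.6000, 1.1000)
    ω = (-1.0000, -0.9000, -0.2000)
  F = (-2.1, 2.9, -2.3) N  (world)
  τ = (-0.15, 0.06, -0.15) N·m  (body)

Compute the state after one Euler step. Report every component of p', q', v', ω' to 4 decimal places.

p' = (0.6700, -2.1200, 2.5550)
q' = (-0.1103, 0.3386, -0.6465, 0.6747)
v' = (-0.6350, 1.6483, 1.0617)
ω' = (-1.0741, -0.8773, -0.2696)

a = F/m = (-0.7000, 0.9667, -0.7667)
new position p' = (0.6700, -2.1200, 2.5550)
v' = v + a·dt = (-0.6350, 1.6483, 1.0617)
gyro term ω×Iω = (-0.0018, -0.0080, 0.0450)
α = I⁻¹(τ − ω×Iω) = (-1.4820, 0.4533, -1.3929)
new body rate ω' = (-1.0741, -0.8773, -0.2696)
2q̇ = q⊗(0,ω) = (-0.1134360, 0.8620030, -0.5372484, -0.8974672)
q' = normalize(q + ½dt·q⊗(0,ω)) = (-0.1103, 0.3386, -0.6465, 0.6747)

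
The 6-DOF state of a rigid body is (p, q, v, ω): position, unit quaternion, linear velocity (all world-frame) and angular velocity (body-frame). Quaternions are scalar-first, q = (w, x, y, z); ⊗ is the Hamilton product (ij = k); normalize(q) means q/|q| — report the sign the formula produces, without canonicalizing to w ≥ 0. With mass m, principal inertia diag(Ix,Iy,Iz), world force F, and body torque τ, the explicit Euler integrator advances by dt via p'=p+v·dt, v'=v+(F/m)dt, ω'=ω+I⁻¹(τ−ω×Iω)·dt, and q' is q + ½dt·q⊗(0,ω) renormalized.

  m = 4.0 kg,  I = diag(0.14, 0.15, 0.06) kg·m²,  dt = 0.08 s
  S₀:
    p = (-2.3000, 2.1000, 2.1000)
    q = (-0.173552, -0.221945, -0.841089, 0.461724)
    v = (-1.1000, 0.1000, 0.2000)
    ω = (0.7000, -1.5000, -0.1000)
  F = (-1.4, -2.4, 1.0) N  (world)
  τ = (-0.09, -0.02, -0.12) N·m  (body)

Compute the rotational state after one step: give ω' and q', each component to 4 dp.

ω' = (0.6563, -1.5077, -0.2460)
q' = (-0.2155, -0.1953, -0.8168, 0.4982)

gyro term ω×Iω = (-0.0135, -0.0056, -0.0105)
(τ − ω×Iω)/I = (-0.5464, -0.0960, -1.8250)
ω + α·dt = (0.6563, -1.5077, -0.2460)
2q̇ = q⊗(0,ω) = (-1.0600996, 0.6552085, 0.5613403, 0.9390350)
q + ½dt·q⊗(0,ω), renormalized = (-0.2155, -0.1953, -0.8168, 0.4982)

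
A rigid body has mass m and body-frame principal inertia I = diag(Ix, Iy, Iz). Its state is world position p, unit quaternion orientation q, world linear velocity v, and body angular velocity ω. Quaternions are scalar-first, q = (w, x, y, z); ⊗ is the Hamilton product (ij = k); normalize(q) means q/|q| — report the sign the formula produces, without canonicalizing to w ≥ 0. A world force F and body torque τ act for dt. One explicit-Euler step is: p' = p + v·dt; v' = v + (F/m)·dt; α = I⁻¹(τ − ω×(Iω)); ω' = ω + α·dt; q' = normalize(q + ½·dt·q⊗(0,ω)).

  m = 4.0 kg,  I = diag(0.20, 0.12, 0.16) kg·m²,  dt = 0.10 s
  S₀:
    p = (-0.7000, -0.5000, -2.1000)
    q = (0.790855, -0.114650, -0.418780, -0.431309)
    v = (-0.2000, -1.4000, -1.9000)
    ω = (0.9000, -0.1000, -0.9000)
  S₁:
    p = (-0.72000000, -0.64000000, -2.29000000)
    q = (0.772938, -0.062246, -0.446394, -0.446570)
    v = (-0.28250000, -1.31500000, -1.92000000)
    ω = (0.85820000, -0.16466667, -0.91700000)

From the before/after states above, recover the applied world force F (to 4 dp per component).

F = (-3.3000, 3.4000, -0.8000)

velocity change Δv = (-0.08250000, 0.08500000, -0.02000000)
F = m·Δv/dt = (-3.3000, 3.4000, -0.8000)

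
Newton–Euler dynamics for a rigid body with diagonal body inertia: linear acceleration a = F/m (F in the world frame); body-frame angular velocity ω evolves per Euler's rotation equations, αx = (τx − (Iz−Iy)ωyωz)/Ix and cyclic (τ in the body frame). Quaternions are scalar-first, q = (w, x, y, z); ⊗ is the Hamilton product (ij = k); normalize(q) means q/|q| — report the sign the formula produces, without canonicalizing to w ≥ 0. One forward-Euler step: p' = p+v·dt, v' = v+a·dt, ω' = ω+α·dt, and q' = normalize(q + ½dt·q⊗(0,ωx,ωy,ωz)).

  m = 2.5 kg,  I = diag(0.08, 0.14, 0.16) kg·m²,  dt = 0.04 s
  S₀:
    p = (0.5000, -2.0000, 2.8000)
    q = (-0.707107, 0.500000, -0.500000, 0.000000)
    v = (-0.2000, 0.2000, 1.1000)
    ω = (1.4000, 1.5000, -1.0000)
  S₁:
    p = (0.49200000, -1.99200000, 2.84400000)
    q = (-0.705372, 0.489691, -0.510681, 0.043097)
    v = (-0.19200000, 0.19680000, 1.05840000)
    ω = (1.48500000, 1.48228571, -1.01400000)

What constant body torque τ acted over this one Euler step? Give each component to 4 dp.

τ = (0.1400, 0.0500, 0.0700)

ω₁ − ω₀ = (0.08500000, -0.01771429, -0.01400000)
τ = I·(Δω/dt) + ω₀×(Iω₀) = (0.1400, 0.0500, 0.0700)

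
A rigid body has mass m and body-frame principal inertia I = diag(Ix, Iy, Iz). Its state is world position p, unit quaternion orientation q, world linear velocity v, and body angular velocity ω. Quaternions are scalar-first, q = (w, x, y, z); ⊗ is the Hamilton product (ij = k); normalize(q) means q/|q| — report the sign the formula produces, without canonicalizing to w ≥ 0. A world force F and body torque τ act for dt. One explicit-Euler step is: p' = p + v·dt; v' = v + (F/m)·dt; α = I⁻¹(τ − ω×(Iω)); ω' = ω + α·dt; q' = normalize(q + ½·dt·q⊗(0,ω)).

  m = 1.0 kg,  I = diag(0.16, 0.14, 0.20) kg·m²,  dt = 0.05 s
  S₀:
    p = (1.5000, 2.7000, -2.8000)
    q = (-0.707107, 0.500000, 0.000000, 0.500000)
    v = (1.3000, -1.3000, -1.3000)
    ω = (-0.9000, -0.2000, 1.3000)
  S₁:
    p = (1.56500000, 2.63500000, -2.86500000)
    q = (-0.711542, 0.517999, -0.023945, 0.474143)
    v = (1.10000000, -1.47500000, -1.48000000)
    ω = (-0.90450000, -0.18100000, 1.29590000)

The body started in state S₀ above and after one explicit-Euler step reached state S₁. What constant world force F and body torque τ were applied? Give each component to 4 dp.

F = (-4.0000, -3.5000, -3.6000)
τ = (-0.0300, 0.1000, -0.0200)

rate change Δω = (-0.00450000, 0.01900000, -0.00410000)
I·α + gyro = (-0.0300, 0.1000, -0.0200)
v₁ − v₀ = (-0.20000000, -0.17500000, -0.18000000)
applied force F = (-4.0000, -3.5000, -3.6000)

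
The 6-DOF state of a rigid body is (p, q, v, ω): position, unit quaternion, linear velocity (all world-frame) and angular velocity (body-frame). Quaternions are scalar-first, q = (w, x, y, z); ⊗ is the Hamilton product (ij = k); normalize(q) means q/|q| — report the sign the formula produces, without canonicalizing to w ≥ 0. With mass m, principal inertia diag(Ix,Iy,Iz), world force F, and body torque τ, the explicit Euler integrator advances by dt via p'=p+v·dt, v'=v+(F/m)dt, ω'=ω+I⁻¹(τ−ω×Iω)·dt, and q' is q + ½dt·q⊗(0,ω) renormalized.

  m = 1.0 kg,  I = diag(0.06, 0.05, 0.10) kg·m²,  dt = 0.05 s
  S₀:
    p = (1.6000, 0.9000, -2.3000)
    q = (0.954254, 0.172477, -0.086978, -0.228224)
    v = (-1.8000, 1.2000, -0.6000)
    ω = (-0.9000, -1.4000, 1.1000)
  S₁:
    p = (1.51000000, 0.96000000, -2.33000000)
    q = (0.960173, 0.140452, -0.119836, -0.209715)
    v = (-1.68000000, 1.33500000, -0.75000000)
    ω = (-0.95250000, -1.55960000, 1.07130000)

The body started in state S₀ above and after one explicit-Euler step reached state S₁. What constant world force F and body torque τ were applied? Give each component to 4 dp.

F = (2.4000, 2.7000, -3.0000)
τ = (-0.1400, -0.1200, -0.0700)

Δv = v₁−v₀ = (0.12000000, 0.13500000, -0.15000000)
F = m·Δv/dt = (2.4000, 2.7000, -3.0000)
ω₁ − ω₀ = (-0.05250000, -0.15960000, -0.02870000)
gyro term ω₀×Iω₀ = (-0.0770, 0.0396, -0.0126)
applied torque τ = (-0.1400, -0.1200, -0.0700)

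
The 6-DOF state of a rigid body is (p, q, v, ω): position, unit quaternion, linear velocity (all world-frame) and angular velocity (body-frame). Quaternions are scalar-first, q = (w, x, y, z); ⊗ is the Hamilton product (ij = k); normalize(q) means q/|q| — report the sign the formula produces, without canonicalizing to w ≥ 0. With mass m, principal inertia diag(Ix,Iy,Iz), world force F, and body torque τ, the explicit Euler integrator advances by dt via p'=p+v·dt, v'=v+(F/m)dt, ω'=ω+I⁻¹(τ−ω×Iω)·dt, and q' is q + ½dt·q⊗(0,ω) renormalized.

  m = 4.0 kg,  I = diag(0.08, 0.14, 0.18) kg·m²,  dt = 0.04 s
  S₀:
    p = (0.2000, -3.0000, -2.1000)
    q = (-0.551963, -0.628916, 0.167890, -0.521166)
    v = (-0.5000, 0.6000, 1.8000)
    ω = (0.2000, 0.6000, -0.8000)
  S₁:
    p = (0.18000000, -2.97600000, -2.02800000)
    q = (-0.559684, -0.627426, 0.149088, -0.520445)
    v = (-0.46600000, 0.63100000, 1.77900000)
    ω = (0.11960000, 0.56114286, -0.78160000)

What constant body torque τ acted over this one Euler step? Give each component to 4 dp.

τ = (-0.1800, -0.1200, 0.0900)

ω₁ − ω₀ = (-0.08040000, -0.03885714, 0.01840000)
gyro term ω₀×Iω₀ = (-0.0192, 0.0160, 0.0072)
I·α + gyro = (-0.1800, -0.1200, 0.0900)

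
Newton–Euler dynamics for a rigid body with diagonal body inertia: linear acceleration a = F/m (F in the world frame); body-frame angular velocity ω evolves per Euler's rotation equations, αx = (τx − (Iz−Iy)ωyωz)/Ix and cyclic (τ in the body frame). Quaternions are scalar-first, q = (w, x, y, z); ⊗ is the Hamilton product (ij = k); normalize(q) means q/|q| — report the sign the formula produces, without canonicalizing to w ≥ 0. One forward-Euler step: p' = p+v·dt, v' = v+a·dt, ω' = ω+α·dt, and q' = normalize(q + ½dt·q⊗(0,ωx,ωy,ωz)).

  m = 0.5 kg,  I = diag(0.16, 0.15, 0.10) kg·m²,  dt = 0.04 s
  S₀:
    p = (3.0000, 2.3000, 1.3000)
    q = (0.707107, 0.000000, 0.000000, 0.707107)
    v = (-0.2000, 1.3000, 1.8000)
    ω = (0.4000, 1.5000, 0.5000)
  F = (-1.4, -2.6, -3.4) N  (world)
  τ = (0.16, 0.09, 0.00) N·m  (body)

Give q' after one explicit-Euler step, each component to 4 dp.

q' = (0.6997, -0.0155, 0.0269, 0.7138)

Hamilton product q⊗(0,ω) = (-0.3535535, -0.7778177, 1.3435033, 0.3535535)
q' = normalize(q + ½dt·q⊗(0,ω)) = (0.6997, -0.0155, 0.0269, 0.7138)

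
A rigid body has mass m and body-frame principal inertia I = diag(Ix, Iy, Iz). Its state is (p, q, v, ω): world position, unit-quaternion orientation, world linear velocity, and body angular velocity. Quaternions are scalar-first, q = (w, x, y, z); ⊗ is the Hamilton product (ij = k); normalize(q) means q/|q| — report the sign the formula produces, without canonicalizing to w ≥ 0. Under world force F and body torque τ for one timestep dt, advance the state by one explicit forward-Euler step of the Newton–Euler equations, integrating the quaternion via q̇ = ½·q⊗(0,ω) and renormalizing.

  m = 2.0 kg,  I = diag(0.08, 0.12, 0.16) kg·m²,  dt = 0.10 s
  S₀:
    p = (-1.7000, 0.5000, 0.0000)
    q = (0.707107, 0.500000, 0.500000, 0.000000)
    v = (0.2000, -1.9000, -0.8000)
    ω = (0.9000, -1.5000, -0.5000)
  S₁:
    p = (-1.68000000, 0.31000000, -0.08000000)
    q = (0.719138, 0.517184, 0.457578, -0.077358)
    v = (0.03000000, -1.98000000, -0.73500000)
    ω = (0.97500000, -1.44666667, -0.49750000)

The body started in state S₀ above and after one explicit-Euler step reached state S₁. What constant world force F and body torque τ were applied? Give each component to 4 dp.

v₁ − v₀ = (-0.17000000, -0.08000000, 0.06500000)
m·(v₁−v₀)/dt = (-3.4000, -1.6000, 1.3000)
ω₁ − ω₀ = (0.07500000, 0.05333333, 0.00250000)
ω₀×(Iω₀) = (0.0300, 0.0360, -0.0540)
I·α + gyro = (0.0900, 0.1000, -0.0500)

F = (-3.4000, -1.6000, 1.3000)
τ = (0.0900, 0.1000, -0.0500)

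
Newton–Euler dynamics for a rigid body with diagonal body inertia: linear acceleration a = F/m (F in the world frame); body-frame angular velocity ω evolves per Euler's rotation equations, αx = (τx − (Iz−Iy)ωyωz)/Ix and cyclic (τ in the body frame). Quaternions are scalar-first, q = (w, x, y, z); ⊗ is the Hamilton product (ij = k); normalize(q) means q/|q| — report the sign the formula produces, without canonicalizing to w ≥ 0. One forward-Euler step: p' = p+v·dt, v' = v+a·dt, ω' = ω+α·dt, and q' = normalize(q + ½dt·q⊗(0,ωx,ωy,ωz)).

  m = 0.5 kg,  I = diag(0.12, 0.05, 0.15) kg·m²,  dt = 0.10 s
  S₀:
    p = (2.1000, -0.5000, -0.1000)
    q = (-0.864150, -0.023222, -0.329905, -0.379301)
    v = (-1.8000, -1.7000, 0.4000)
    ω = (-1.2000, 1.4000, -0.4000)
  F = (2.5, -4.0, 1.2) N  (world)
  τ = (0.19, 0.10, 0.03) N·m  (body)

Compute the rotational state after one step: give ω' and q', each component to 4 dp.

ω×(Iω) gyroscopic = (-0.0560, -0.0144, 0.1176)
α = I⁻¹(τ − ω×Iω) = (2.0500, 2.2880, -0.5840)
new body rate ω' = (-0.9950, 1.6288, -0.4584)
2q̇ = q⊗(0,ω) = (0.2822802, 1.6999634, -0.7639376, -0.0827368)
q + ½dt·q⊗(0,ω), renormalized = (-0.8463, 0.0615, -0.3665, -0.3817)

ω' = (-0.9950, 1.6288, -0.4584)
q' = (-0.8463, 0.0615, -0.3665, -0.3817)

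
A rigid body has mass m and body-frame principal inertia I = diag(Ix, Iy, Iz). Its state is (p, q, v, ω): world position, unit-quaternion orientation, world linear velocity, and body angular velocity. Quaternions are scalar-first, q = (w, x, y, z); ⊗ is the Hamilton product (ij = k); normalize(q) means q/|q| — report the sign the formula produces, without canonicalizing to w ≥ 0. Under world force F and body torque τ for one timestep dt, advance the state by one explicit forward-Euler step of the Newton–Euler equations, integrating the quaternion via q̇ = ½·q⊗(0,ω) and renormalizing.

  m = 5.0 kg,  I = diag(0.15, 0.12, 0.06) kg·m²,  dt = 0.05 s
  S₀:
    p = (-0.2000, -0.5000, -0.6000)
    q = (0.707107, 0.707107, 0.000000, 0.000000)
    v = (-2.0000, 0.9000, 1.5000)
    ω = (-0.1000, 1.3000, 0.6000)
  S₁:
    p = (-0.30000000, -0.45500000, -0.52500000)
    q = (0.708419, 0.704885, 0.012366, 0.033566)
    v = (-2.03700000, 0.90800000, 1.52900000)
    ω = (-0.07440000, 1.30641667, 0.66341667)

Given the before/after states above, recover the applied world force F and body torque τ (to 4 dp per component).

F = (-3.7000, 0.8000, 2.9000)
τ = (0.0300, 0.0100, 0.0800)

Δv = v₁−v₀ = (-0.03700000, 0.00800000, 0.02900000)
F = m·Δv/dt = (-3.7000, 0.8000, 2.9000)
rate change Δω = (0.02560000, 0.00641667, 0.06341667)
ω₀×(Iω₀) = (-0.0468, -0.0054, 0.0039)
applied torque τ = (0.0300, 0.0100, 0.0800)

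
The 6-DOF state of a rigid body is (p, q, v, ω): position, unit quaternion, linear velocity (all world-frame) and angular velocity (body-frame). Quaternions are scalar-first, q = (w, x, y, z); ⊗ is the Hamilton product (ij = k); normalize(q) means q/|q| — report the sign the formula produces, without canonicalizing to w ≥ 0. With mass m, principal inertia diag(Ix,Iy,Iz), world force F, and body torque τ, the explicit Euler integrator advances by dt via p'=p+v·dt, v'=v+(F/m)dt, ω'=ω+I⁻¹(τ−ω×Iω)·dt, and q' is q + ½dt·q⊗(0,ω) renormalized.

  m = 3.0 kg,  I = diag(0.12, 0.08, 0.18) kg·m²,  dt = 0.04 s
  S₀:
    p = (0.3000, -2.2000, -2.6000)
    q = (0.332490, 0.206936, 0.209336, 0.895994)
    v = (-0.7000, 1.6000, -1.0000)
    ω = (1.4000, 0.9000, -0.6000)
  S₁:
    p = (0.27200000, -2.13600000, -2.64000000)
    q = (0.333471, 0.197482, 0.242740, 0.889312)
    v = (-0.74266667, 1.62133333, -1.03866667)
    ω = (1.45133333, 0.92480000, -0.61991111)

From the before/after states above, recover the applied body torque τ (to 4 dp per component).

ω₁ − ω₀ = (0.05133333, 0.02480000, -0.01991111)
precession coupling = (-0.0540, 0.0504, -0.0504)
applied torque τ = (0.1000, 0.1000, -0.1400)

τ = (0.1000, 0.1000, -0.1400)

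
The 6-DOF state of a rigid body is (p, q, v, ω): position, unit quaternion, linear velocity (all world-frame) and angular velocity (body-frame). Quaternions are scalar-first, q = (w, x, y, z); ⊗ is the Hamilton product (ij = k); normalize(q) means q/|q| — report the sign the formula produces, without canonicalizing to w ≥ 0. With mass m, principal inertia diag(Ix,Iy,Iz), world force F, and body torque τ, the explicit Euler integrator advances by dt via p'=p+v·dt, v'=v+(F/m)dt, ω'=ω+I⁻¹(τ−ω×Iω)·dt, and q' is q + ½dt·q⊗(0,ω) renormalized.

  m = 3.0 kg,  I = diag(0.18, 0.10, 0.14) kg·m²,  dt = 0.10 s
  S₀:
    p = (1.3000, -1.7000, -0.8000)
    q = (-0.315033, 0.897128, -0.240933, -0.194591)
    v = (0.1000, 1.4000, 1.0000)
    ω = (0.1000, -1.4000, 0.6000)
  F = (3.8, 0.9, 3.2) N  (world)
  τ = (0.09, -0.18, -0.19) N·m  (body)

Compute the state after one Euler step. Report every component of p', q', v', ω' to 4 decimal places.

α = I⁻¹(τ − ω×Iω) = (0.6867, -1.8240, -1.4371)
new body rate ω' = (0.1687, -1.5824, 0.4563)
2q̇ = q⊗(0,ω) = (-0.3102644, -0.4484905, -0.1166897, -1.4209057)
q' = normalize(q + ½dt·q⊗(0,ω)) = (-0.3296, 0.8722, -0.2461, -0.2649)
p' = p + v·dt = (1.3100, -1.5600, -0.7000)
v' = v + a·dt = (0.2267, 1.4300, 1.1067)

p' = (1.3100, -1.5600, -0.7000)
q' = (-0.3296, 0.8722, -0.2461, -0.2649)
v' = (0.2267, 1.4300, 1.1067)
ω' = (0.1687, -1.5824, 0.4563)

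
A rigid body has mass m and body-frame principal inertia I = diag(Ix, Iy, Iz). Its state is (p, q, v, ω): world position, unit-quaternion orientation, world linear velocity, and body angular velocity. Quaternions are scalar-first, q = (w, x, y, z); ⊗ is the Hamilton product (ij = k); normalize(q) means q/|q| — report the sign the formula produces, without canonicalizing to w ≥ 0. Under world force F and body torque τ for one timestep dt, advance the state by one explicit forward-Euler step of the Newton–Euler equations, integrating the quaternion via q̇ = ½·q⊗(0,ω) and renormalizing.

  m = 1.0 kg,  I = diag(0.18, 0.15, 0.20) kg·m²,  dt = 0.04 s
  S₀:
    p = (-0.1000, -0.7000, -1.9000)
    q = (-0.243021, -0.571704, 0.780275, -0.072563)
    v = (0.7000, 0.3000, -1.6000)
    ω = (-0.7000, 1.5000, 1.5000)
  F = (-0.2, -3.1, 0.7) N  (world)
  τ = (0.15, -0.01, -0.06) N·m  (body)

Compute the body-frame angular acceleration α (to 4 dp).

ω×(Iω) gyroscopic = (0.1125, 0.0210, 0.0315)
α = I⁻¹(τ − ω×Iω) = (0.2083, -0.2067, -0.4575)

α = (0.2083, -0.2067, -0.4575)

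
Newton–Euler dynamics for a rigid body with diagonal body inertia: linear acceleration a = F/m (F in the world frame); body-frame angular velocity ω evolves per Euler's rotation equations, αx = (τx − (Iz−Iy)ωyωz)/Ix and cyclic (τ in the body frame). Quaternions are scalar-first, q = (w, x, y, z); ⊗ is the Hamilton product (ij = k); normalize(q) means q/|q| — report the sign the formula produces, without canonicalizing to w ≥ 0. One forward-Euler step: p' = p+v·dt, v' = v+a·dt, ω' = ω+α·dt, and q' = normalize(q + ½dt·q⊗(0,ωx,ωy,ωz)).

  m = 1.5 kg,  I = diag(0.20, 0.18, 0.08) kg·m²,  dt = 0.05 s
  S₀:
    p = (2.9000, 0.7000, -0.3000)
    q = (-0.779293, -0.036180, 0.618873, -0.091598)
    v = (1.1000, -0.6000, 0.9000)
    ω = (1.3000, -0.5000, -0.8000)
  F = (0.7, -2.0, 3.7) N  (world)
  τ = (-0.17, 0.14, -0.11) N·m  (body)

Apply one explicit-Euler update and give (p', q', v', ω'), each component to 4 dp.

new position p' = (2.9550, 0.6700, -0.2550)
v + (F/m)dt = (1.1233, -0.6667, 1.0233)
gyro term ω×Iω = (-0.0400, -0.1248, 0.0130)
α = I⁻¹(τ − ω×Iω) = (-0.6500, 1.4711, -1.5375)
ω + α·dt = (1.2675, -0.4264, -0.8769)
q⊗(0,ω) = (0.2831921, -1.5539783, 0.2416251, -0.1630105)
updated quaternion q' = (-0.7716, -0.0750, 0.6244, -0.0956)

p' = (2.9550, 0.6700, -0.2550)
q' = (-0.7716, -0.0750, 0.6244, -0.0956)
v' = (1.1233, -0.6667, 1.0233)
ω' = (1.2675, -0.4264, -0.8769)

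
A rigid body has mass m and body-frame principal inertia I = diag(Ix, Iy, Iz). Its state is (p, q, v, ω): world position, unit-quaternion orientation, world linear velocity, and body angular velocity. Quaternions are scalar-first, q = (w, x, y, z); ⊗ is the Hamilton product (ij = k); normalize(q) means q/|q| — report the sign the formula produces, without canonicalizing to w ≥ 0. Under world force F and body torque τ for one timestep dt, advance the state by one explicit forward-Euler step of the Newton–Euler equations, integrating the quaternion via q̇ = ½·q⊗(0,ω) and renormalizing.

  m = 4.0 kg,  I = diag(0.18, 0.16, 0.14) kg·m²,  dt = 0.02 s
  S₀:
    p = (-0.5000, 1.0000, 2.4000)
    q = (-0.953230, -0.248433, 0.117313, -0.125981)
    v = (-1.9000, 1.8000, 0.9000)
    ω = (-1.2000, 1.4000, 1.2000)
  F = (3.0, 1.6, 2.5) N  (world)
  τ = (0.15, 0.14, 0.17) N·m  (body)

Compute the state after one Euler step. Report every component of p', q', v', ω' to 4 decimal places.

p' = (-0.5380, 1.0360, 2.4180)
q' = (-0.9561, -0.2338, 0.1084, -0.1395)
v' = (-1.8850, 1.8080, 0.9125)
ω' = (-1.1796, 1.4247, 1.2195)

new position p' = (-0.5380, 1.0360, 2.4180)
new velocity v' = (-1.8850, 1.8080, 0.9125)
angular accel α = (1.0200, 1.2350, 0.9743)
ω' = ω + α·dt = (-1.1796, 1.4247, 1.2195)
2q̇ = q⊗(0,ω) = (-0.3111806, 1.4610250, -0.8852252, -1.3509066)
q + ½dt·q⊗(0,ω), renormalized = (-0.9561, -0.2338, 0.1084, -0.1395)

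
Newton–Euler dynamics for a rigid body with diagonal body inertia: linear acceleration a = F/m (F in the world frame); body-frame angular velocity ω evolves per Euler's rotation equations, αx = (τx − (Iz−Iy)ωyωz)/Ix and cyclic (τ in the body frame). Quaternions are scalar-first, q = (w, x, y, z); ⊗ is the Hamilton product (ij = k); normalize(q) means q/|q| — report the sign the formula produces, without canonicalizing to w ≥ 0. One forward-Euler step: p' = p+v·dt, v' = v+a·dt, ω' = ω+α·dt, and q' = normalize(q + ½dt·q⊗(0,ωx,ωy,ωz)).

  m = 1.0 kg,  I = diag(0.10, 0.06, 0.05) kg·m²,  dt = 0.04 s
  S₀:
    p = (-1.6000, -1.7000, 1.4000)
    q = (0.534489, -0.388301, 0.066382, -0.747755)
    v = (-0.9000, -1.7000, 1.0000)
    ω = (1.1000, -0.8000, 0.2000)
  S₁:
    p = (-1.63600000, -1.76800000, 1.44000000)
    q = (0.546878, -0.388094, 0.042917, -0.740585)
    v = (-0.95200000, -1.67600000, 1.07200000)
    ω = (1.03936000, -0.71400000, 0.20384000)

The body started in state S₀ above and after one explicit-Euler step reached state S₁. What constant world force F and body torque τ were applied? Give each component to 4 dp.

Δω = ω₁−ω₀ = (-0.06064000, 0.08600000, 0.00384000)
τ = I·(Δω/dt) + ω₀×(Iω₀) = (-0.1500, 0.1400, 0.0400)
Δv = v₁−v₀ = (-0.05200000, 0.02400000, 0.07200000)
F = m·Δv/dt = (-1.3000, 0.6000, 1.8000)

F = (-1.3000, 0.6000, 1.8000)
τ = (-0.1500, 0.1400, 0.0400)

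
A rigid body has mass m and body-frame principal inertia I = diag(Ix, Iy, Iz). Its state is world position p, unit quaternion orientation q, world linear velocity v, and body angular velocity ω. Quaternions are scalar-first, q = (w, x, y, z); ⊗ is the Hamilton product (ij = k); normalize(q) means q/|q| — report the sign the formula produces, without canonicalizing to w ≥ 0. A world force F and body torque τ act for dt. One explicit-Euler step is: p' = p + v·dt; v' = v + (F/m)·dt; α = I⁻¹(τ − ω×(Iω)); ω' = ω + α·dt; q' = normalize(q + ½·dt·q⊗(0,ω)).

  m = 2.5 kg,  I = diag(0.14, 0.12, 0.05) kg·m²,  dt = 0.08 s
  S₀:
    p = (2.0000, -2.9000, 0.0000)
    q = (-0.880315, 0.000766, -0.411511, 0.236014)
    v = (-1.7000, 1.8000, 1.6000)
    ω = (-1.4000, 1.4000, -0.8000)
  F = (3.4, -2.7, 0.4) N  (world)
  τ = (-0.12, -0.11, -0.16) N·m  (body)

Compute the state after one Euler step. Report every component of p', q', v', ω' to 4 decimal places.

p' = (1.8640, -2.7560, 0.1280)
q' = (-0.8466, 0.0498, -0.4723, 0.2403)
v' = (-1.5912, 1.7136, 1.6128)
ω' = (-1.5134, 1.2595, -1.1187)

a = (1.3600, -1.0800, 0.1600)
p' = p + v·dt = (1.8640, -2.7560, 0.1280)
v' = v + a·dt = (-1.5912, 1.7136, 1.6128)
α = I⁻¹(τ − ω×Iω) = (-1.4171, -1.7567, -3.9840)
ω' = ω + α·dt = (-1.5134, 1.2595, -1.1187)
2q̇ = q⊗(0,ω) = (0.7659990, 1.2312302, -1.5622478, 0.1292090)
q' = normalize(q + ½dt·q⊗(0,ω)) = (-0.8466, 0.0498, -0.4723, 0.2403)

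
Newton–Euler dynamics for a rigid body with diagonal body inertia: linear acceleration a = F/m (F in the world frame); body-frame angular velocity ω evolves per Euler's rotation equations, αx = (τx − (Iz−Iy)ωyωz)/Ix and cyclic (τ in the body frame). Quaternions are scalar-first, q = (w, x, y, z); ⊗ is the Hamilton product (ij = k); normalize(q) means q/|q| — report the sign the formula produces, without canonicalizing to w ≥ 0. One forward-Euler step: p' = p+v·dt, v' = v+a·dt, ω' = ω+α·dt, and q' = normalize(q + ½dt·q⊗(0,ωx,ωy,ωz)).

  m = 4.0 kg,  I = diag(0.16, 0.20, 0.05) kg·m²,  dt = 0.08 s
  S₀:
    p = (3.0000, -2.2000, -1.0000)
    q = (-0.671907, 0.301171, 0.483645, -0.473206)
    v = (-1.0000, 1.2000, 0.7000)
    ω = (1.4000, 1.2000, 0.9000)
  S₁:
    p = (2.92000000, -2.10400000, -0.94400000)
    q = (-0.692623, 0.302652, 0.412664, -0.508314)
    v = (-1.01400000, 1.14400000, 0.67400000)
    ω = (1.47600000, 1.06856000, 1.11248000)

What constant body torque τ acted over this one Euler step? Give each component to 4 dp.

ω₁ − ω₀ = (0.07600000, -0.13144000, 0.21248000)
ω₀×(Iω₀) = (-0.1620, 0.1386, 0.0672)
τ = I·(Δω/dt) + ω₀×(Iω₀) = (-0.0100, -0.1900, 0.2000)

τ = (-0.0100, -0.1900, 0.2000)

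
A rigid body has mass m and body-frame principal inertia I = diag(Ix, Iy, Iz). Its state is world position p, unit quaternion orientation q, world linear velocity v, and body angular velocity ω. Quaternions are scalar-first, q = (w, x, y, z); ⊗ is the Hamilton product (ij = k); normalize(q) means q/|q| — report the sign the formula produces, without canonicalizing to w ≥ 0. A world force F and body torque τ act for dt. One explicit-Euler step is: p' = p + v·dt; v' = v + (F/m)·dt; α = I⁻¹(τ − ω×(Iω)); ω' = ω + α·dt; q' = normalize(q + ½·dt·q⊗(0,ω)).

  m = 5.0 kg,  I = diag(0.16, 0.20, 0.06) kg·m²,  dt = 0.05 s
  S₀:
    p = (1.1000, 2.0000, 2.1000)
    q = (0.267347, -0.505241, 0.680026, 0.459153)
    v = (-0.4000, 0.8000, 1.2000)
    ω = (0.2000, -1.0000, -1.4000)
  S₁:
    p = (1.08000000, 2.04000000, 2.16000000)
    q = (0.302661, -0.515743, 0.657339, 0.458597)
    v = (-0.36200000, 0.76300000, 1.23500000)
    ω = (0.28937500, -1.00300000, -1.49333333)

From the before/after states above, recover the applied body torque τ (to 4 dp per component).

τ = (0.0900, -0.0400, -0.1200)

Δω = ω₁−ω₀ = (0.08937500, -0.00300000, -0.09333333)
applied torque τ = (0.0900, -0.0400, -0.1200)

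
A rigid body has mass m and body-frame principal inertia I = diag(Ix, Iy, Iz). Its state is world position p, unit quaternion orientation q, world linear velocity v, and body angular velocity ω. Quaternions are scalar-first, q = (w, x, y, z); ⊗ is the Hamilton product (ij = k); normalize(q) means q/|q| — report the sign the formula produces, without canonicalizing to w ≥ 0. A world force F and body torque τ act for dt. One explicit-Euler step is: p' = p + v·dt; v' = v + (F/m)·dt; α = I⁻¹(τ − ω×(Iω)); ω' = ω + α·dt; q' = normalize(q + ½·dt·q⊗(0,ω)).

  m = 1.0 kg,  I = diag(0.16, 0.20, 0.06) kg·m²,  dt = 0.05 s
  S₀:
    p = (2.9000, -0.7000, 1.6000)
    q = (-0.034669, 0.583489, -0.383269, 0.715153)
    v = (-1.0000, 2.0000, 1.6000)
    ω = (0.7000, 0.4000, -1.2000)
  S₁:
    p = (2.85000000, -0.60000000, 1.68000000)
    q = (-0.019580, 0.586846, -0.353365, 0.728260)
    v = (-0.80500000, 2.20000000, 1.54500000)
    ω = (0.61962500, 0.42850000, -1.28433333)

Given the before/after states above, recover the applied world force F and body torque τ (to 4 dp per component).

Δv = v₁−v₀ = (0.19500000, 0.20000000, -0.05500000)
m·(v₁−v₀)/dt = (3.9000, 4.0000, -1.1000)
Δω = ω₁−ω₀ = (-0.08037500, 0.02850000, -0.08433333)
applied torque τ = (-0.1900, 0.0300, -0.0900)

F = (3.9000, 4.0000, -1.1000)
τ = (-0.1900, 0.0300, -0.0900)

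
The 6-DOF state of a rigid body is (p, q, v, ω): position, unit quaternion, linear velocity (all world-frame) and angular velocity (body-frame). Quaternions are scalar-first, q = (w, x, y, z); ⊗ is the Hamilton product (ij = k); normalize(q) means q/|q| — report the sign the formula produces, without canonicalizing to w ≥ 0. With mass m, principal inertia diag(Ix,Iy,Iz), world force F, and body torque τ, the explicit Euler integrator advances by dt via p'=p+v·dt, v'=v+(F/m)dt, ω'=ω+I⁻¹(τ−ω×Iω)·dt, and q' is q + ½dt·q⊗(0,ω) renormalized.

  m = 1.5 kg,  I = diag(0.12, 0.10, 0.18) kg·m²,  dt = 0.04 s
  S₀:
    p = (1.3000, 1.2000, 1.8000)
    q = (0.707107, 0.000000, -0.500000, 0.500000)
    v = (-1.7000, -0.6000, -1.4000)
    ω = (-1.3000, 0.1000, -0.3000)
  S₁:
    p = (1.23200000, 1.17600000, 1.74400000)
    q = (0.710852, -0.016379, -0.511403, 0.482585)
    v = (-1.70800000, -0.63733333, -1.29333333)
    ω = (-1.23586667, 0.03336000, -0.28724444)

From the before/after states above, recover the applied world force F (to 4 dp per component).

F = (-0.3000, -1.4000, 4.0000)

v₁ − v₀ = (-0.00800000, -0.03733333, 0.10666667)
m·(v₁−v₀)/dt = (-0.3000, -1.4000, 4.0000)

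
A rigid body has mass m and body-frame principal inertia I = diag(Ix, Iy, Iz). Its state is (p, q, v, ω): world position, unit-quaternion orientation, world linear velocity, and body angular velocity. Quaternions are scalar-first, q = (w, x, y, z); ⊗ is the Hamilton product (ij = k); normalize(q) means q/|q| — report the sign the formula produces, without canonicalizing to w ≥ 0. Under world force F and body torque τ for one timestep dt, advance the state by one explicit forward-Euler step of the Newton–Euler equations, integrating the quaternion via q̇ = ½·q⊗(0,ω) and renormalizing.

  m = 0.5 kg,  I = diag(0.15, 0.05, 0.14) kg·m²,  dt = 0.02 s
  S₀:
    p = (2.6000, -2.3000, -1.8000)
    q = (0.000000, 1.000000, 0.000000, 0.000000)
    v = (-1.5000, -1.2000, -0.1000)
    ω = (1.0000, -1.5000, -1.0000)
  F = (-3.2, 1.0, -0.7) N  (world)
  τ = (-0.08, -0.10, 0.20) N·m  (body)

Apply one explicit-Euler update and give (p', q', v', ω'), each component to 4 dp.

precession coupling ω×(Iω) = (0.1350, -0.0100, 0.1500)
angular accel α = (-1.4333, -1.8000, 0.3571)
new body rate ω' = (0.9713, -1.5360, -0.9929)
q⊗(0,ω) = (-1.0000000, 0.0000000, 1.0000000, -1.5000000)
q + ½dt·q⊗(0,ω), renormalized = (-0.0100, 0.9998, 0.0100, -0.0150)
a = F/m = (-6.4000, 2.0000, -1.4000)
new position p' = (2.5700, -2.3240, -1.8020)
new velocity v' = (-1.6280, -1.1600, -0.1280)

p' = (2.5700, -2.3240, -1.8020)
q' = (-0.0100, 0.9998, 0.0100, -0.0150)
v' = (-1.6280, -1.1600, -0.1280)
ω' = (0.9713, -1.5360, -0.9929)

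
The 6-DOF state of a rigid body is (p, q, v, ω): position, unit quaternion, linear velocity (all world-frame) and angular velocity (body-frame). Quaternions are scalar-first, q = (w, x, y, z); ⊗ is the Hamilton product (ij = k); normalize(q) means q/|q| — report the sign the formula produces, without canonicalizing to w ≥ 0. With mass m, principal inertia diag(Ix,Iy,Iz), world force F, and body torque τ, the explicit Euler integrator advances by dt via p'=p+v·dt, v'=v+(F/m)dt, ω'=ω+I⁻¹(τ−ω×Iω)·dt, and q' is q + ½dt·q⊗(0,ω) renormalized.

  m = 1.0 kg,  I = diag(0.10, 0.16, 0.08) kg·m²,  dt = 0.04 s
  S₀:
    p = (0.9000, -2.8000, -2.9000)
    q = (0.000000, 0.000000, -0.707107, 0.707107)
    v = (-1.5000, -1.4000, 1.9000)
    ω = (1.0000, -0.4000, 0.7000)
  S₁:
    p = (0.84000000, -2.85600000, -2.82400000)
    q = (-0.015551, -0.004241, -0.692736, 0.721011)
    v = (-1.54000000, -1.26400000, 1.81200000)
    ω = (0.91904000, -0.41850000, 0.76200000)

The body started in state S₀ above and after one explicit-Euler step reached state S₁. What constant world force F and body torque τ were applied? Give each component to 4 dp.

rate change Δω = (-0.08096000, -0.01850000, 0.06200000)
I·α + gyro = (-0.1800, -0.0600, 0.1000)
velocity change Δv = (-0.04000000, 0.13600000, -0.08800000)
F = m·Δv/dt = (-1.0000, 3.4000, -2.2000)

F = (-1.0000, 3.4000, -2.2000)
τ = (-0.1800, -0.0600, 0.1000)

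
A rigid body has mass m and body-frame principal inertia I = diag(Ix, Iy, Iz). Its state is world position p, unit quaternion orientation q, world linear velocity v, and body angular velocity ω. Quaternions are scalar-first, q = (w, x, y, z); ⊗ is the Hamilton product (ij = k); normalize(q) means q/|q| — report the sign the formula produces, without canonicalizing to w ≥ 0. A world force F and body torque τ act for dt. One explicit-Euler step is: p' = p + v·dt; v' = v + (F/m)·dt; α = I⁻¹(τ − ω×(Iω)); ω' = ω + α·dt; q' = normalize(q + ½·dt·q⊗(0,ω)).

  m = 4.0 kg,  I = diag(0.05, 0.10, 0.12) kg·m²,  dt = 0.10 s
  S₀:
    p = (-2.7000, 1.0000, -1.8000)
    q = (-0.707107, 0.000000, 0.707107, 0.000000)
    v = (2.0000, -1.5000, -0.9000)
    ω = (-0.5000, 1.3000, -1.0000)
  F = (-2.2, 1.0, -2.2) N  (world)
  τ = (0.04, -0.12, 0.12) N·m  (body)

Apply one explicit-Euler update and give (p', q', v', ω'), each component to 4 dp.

p' = p + v·dt = (-2.5000, 0.8500, -1.8900)
new velocity v' = (1.9450, -1.4750, -0.9550)
precession coupling ω×(Iω) = (-0.0260, -0.0350, -0.0325)
α = I⁻¹(τ − ω×Iω) = (1.3200, -0.8500, 1.2708)
ω' = ω + α·dt = (-0.3680, 1.2150, -0.8729)
Hamilton product q⊗(0,ω) = (-0.9192391, -0.3535535, -0.9192391, 1.0606605)
q + ½dt·q⊗(0,ω), renormalized = (-0.7503, -0.0176, 0.6587, 0.0528)

p' = (-2.5000, 0.8500, -1.8900)
q' = (-0.7503, -0.0176, 0.6587, 0.0528)
v' = (1.9450, -1.4750, -0.9550)
ω' = (-0.3680, 1.2150, -0.8729)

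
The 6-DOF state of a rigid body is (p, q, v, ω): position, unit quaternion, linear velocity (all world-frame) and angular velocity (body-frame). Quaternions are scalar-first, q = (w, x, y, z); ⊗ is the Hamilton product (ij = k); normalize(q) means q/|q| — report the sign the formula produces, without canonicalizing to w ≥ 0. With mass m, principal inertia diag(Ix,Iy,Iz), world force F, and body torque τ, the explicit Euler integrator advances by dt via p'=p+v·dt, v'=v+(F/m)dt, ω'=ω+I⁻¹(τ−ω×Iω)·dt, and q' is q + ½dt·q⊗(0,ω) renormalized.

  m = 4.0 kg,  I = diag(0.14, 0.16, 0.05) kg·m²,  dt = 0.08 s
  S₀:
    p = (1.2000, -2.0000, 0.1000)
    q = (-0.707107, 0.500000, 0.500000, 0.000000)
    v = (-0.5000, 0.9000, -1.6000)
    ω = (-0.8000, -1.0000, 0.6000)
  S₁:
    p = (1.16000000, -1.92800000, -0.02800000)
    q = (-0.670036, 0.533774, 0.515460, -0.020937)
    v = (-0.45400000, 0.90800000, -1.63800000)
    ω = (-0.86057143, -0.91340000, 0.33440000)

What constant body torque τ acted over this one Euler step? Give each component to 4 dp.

rate change Δω = (-0.06057143, 0.08660000, -0.26560000)
ω₀×(Iω₀) = (0.0660, -0.0432, 0.0160)
τ = I·(Δω/dt) + ω₀×(Iω₀) = (-0.0400, 0.1300, -0.1500)

τ = (-0.0400, 0.1300, -0.1500)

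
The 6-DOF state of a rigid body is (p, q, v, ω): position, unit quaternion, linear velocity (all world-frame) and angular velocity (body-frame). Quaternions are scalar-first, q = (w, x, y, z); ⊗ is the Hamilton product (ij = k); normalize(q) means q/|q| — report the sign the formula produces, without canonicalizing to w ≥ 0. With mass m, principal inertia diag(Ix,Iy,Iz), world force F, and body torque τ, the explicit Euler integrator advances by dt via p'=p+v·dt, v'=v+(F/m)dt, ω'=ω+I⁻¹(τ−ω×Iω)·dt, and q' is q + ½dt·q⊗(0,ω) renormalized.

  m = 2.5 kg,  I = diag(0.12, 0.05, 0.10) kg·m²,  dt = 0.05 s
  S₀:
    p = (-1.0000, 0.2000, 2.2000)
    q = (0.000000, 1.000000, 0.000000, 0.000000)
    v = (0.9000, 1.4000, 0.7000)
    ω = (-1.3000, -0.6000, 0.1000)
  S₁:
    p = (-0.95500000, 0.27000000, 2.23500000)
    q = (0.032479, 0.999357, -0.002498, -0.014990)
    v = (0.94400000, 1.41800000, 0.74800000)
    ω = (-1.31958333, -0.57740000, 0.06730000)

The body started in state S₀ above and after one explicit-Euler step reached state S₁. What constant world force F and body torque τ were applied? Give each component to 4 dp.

Δv = v₁−v₀ = (0.04400000, 0.01800000, 0.04800000)
m·(v₁−v₀)/dt = (2.2000, 0.9000, 2.4000)
rate change Δω = (-0.01958333, 0.02260000, -0.03270000)
τ = I·(Δω/dt) + ω₀×(Iω₀) = (-0.0500, 0.0200, -0.1200)

F = (2.2000, 0.9000, 2.4000)
τ = (-0.0500, 0.0200, -0.1200)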